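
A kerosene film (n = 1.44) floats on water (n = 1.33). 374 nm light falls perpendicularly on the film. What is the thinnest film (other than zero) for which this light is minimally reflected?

130 nm

Top surface (1.0 → 1.44): reflection off a higher-index medium gives a half-wave phase shift.
Ray reflecting at the bottom interface goes from n = 1.44 toward n = 1.33: no phase shift.
Net: one phase inversion between the two reflected rays.
So the condition for destructive reflection is 2 n t = m λ.
Minimum nonzero at m = 1: t = λ / (2 n) = 374 / (2 × 1.44) = 130 nm.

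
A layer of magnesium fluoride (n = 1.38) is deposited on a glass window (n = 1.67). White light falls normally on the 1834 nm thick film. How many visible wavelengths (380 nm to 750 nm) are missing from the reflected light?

Ray reflecting at the top interface goes from n = 1.0 toward n = 1.38: a half-wave phase shift.
Ray reflecting at the bottom interface goes from n = 1.38 toward n = 1.67: a half-wave phase shift.
The two reflections carry the same phase change, so no net offset.
With no net inversion, destructive interference in reflection requires 2 n t = (m + ½) λ.
λ = 2 n t / (m + ½) = 5062 / (m + ½) nm.
m=6: 779 nm (IR); m=7: 675 nm (visible); m=8: 596 nm (visible); m=9: 533 nm (visible); m=10: 482 nm (visible); m=11: 440 nm (visible); m=12: 405 nm (visible); m=13: 375 nm (UV).

6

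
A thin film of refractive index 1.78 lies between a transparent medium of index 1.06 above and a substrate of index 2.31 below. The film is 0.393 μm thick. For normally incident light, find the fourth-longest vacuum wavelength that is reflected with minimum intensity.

400 nm

Top surface (1.06 → 1.78): reflection off a higher-index medium gives a half-wave phase shift.
Ray reflecting at the bottom interface goes from n = 1.78 toward n = 2.31: a half-wave phase shift.
Net: no relative phase inversion (both shifts match).
So the condition for destructive reflection is 2 n t = (m + ½) λ.
λ = 2 n t / (m + ½). The fourth-longest wavelength is m = 3: λ = 2 × 1.78 × 393 / 3.50 = 400 nm.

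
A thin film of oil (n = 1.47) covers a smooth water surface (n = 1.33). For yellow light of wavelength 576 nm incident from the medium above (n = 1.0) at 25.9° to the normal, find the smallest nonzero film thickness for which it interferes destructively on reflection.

205 nm

Ray reflecting at the top interface goes from n = 1.0 toward n = 1.47: a half-wave phase shift.
Bottom surface (1.47 → 1.33): reflection off a lower-index medium gives no phase shift.
Net: one phase inversion between the two reflected rays.
So the condition for destructive reflection is 2 n t cos θ_r = m λ.
Snell's law: 1.0 sin 25.9° = 1.47 sin θ_r → sin θ_r = 0.297, cos θ_r = 0.955.
Minimum nonzero at m = 1: t = λ / (2 n cos θ_r) = 576 / (2 × 1.47 × 0.955) = 205 nm.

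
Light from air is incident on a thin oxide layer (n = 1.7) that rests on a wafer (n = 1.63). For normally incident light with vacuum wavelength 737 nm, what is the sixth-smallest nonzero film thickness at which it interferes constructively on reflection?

Top surface (1.0 → 1.7): reflection off a higher-index medium gives a half-wave phase shift.
Bottom surface (1.7 → 1.63): reflection off a lower-index medium gives no phase shift.
Net: one phase inversion between the two reflected rays.
So the condition for constructive reflection is 2 n t = (m + ½) λ.
The sixth-smallest nonzero thickness corresponds to m = 5: t = (m + ½) λ / (2 n) = 5.50 × 737 / (2 × 1.7) = 1192 nm.

1192 nm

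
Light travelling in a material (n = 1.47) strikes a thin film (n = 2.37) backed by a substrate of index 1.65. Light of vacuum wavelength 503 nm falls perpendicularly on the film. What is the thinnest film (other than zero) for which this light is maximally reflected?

53.1 nm

Ray reflecting at the top interface goes from n = 1.47 toward n = 2.37: a half-wave phase shift.
Bottom surface (2.37 → 1.65): reflection off a lower-index medium gives no phase shift.
The two reflections differ by half a wavelength.
For bright reflection here: 2 n t = (m + ½) λ.
Minimum at m = 0: t = λ / (4 n) = 503 / (4 × 2.37) = 53.1 nm.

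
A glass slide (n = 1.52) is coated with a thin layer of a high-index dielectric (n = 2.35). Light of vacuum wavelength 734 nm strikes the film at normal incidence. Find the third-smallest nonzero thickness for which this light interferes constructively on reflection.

390 nm

Ray reflecting at the top interface goes from n = 1.0 toward n = 2.35: a half-wave phase shift.
Bottom surface (2.35 → 1.52): reflection off a lower-index medium gives no phase shift.
Exactly one π shift → a net half-wave offset.
For maximum reflection here: 2 n t = (m + ½) λ.
The third-smallest nonzero thickness corresponds to m = 2: t = (m + ½) λ / (2 n) = 2.50 × 734 / (2 × 2.35) = 390 nm.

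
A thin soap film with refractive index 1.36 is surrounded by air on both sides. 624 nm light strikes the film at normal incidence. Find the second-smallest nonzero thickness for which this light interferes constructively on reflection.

Top surface (1.0 → 1.36): reflection off a higher-index medium gives a half-wave phase shift.
Bottom surface (1.36 → 1.0): reflection off a lower-index medium gives no phase shift.
The two reflections differ by half a wavelength.
With one net inversion, constructive interference in reflection requires 2 n t = (m + ½) λ.
The second-smallest nonzero thickness corresponds to m = 1: t = (m + ½) λ / (2 n) = 1.50 × 624 / (2 × 1.36) = 344 nm.

344 nm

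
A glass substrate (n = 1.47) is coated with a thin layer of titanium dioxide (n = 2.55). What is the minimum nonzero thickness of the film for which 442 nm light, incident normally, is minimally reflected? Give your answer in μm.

0.0867 μm

At the upper boundary (n = 1.0 to n = 2.55) the reflected ray undergoes a half-wave phase shift.
Bottom surface (2.55 → 1.47): reflection off a lower-index medium gives no phase shift.
The two reflections differ by half a wavelength.
For minimum reflection here: 2 n t = m λ.
Minimum nonzero at m = 1: t = λ / (2 n) = 442 / (2 × 2.55) = 86.7 nm.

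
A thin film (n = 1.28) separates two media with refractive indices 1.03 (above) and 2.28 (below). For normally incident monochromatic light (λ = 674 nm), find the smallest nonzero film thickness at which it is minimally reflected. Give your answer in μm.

Top surface (1.03 → 1.28): reflection off a higher-index medium gives a half-wave phase shift.
Bottom surface (1.28 → 2.28): reflection off a higher-index medium gives a half-wave phase shift.
Zero or two π shifts → no net half-wave offset.
With no net inversion, destructive interference in reflection requires 2 n t = (m + ½) λ.
Minimum at m = 0: t = λ / (4 n) = 674 / (4 × 1.28) = 132 nm.

0.132 μm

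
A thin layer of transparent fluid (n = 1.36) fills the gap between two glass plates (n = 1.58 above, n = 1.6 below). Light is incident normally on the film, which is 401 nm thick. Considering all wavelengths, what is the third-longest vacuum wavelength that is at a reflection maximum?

Ray reflecting at the top interface goes from n = 1.58 toward n = 1.36: no phase shift.
Bottom surface (1.36 → 1.6): reflection off a higher-index medium gives a half-wave phase shift.
Net: one phase inversion between the two reflected rays.
For maximum reflection here: 2 n t = (m + ½) λ.
λ = 2 n t / (m + ½). The third-longest wavelength is m = 2: λ = 2 × 1.36 × 401 / 2.50 = 436 nm.

436 nm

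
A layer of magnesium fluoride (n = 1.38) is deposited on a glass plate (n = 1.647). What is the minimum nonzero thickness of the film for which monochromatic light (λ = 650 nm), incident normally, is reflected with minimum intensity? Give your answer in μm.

0.118 μm

Ray reflecting at the top interface goes from n = 1.0 toward n = 1.38: a half-wave phase shift.
At the lower boundary (n = 1.38 to n = 1.647) the reflected ray undergoes a half-wave phase shift.
Net: no relative phase inversion (both shifts match).
For weak reflection here: 2 n t = (m + ½) λ.
Minimum at m = 0: t = λ / (4 n) = 650 / (4 × 1.38) = 118 nm.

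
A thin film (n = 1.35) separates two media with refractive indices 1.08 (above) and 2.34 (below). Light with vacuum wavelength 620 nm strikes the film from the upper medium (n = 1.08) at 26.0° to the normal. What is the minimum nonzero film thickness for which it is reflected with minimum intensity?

123 nm

Top surface (1.08 → 1.35): reflection off a higher-index medium gives a half-wave phase shift.
Ray reflecting at the bottom interface goes from n = 1.35 toward n = 2.34: a half-wave phase shift.
Net: no relative phase inversion (both shifts match).
With no net inversion, destructive interference in reflection requires 2 n t cos θ_r = (m + ½) λ.
Snell's law: 1.08 sin 26.0° = 1.35 sin θ_r → sin θ_r = 0.351, cos θ_r = 0.936.
Minimum at m = 0: t = λ / (4 n cos θ_r) = 620 / (4 × 1.35 × 0.936) = 123 nm.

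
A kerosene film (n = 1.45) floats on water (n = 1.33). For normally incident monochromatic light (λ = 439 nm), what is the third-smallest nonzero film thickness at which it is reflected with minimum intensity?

Top surface (1.0 → 1.45): reflection off a higher-index medium gives a half-wave phase shift.
Ray reflecting at the bottom interface goes from n = 1.45 toward n = 1.33: no phase shift.
The two reflections differ by half a wavelength.
With one net inversion, destructive interference in reflection requires 2 n t = m λ.
The third-smallest nonzero thickness corresponds to m = 3: t = m λ / (2 n) = 3.00 × 439 / (2 × 1.45) = 454 nm.

454 nm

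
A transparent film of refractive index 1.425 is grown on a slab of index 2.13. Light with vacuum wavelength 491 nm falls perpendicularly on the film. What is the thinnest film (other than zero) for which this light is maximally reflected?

172 nm

At the upper boundary (n = 1.0 to n = 1.425) the reflected ray undergoes a half-wave phase shift.
Bottom surface (1.425 → 2.13): reflection off a higher-index medium gives a half-wave phase shift.
Zero or two π shifts → no net half-wave offset.
For maximum reflection here: 2 n t = m λ.
Minimum nonzero at m = 1: t = λ / (2 n) = 491 / (2 × 1.425) = 172 nm.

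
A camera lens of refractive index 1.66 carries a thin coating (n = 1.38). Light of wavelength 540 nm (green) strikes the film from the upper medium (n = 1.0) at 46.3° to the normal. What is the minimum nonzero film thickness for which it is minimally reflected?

115 nm

Ray reflecting at the top interface goes from n = 1.0 toward n = 1.38: a half-wave phase shift.
At the lower boundary (n = 1.38 to n = 1.66) the reflected ray undergoes a half-wave phase shift.
The two reflections carry the same phase change, so no net offset.
With no net inversion, destructive interference in reflection requires 2 n t cos θ_r = (m + ½) λ.
Snell's law: 1.0 sin 46.3° = 1.38 sin θ_r → sin θ_r = 0.524, cos θ_r = 0.852.
Minimum at m = 0: t = λ / (4 n cos θ_r) = 540 / (4 × 1.38 × 0.852) = 115 nm.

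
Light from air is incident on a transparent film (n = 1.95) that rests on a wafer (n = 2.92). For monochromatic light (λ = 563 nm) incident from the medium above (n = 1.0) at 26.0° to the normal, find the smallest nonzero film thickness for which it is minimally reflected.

Ray reflecting at the top interface goes from n = 1.0 toward n = 1.95: a half-wave phase shift.
Bottom surface (1.95 → 2.92): reflection off a higher-index medium gives a half-wave phase shift.
Zero or two π shifts → no net half-wave offset.
So the condition for destructive reflection is 2 n t cos θ_r = (m + ½) λ.
Snell's law: 1.0 sin 26.0° = 1.95 sin θ_r → sin θ_r = 0.225, cos θ_r = 0.974.
Minimum at m = 0: t = λ / (4 n cos θ_r) = 563 / (4 × 1.95 × 0.974) = 74.1 nm.

74.1 nm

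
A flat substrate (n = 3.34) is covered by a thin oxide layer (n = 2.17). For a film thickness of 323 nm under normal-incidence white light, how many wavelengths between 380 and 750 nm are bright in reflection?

2

Top surface (1.0 → 2.17): reflection off a higher-index medium gives a half-wave phase shift.
Bottom surface (2.17 → 3.34): reflection off a higher-index medium gives a half-wave phase shift.
Zero or two π shifts → no net half-wave offset.
So the condition for constructive reflection is 2 n t = m λ.
λ = 2 n t / m = 1402 / m nm.
m=1: 1402 nm (IR); m=2: 701 nm (visible); m=3: 467 nm (visible); m=4: 350 nm (UV).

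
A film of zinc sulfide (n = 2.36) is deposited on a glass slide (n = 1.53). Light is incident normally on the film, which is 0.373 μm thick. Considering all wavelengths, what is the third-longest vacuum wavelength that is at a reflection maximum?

Top surface (1.0 → 2.36): reflection off a higher-index medium gives a half-wave phase shift.
Ray reflecting at the bottom interface goes from n = 2.36 toward n = 1.53: no phase shift.
Exactly one π shift → a net half-wave offset.
With one net inversion, constructive interference in reflection requires 2 n t = (m + ½) λ.
λ = 2 n t / (m + ½). The third-longest wavelength is m = 2: λ = 2 × 2.36 × 373 / 2.50 = 704 nm.

704 nm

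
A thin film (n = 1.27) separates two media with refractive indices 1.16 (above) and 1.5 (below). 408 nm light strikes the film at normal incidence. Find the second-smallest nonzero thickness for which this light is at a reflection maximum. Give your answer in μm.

0.321 μm

At the upper boundary (n = 1.16 to n = 1.27) the reflected ray undergoes a half-wave phase shift.
Bottom surface (1.27 → 1.5): reflection off a higher-index medium gives a half-wave phase shift.
Zero or two π shifts → no net half-wave offset.
With no net inversion, constructive interference in reflection requires 2 n t = m λ.
The second-smallest nonzero thickness corresponds to m = 2: t = m λ / (2 n) = 2.00 × 408 / (2 × 1.27) = 321 nm.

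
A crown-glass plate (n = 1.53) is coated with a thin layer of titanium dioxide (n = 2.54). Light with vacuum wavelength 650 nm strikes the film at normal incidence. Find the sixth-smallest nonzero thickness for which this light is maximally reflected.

Top surface (1.0 → 2.54): reflection off a higher-index medium gives a half-wave phase shift.
At the lower boundary (n = 2.54 to n = 1.53) the reflected ray undergoes no phase shift.
The two reflections differ by half a wavelength.
For bright reflection here: 2 n t = (m + ½) λ.
The sixth-smallest nonzero thickness corresponds to m = 5: t = (m + ½) λ / (2 n) = 5.50 × 650 / (2 × 2.54) = 704 nm.

704 nm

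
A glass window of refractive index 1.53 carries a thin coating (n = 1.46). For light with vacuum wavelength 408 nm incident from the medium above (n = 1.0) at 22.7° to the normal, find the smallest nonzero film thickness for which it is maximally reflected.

145 nm

Ray reflecting at the top interface goes from n = 1.0 toward n = 1.46: a half-wave phase shift.
Ray reflecting at the bottom interface goes from n = 1.46 toward n = 1.53: a half-wave phase shift.
Net: no relative phase inversion (both shifts match).
So the condition for constructive reflection is 2 n t cos θ_r = m λ.
Snell's law: 1.0 sin 22.7° = 1.46 sin θ_r → sin θ_r = 0.264, cos θ_r = 0.964.
Minimum nonzero at m = 1: t = λ / (2 n cos θ_r) = 408 / (2 × 1.46 × 0.964) = 145 nm.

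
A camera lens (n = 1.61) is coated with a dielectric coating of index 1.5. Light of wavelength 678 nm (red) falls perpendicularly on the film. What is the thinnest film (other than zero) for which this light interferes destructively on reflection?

113 nm

Ray reflecting at the top interface goes from n = 1.0 toward n = 1.5: a half-wave phase shift.
Ray reflecting at the bottom interface goes from n = 1.5 toward n = 1.61: a half-wave phase shift.
The two reflections carry the same phase change, so no net offset.
So the condition for destructive reflection is 2 n t = (m + ½) λ.
Minimum at m = 0: t = λ / (4 n) = 678 / (4 × 1.5) = 113 nm.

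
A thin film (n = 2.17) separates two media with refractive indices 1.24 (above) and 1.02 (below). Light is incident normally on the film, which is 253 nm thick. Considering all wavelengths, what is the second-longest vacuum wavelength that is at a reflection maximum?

732 nm

Top surface (1.24 → 2.17): reflection off a higher-index medium gives a half-wave phase shift.
Bottom surface (2.17 → 1.02): reflection off a lower-index medium gives no phase shift.
The two reflections differ by half a wavelength.
With one net inversion, constructive interference in reflection requires 2 n t = (m + ½) λ.
λ = 2 n t / (m + ½). The second-longest wavelength is m = 1: λ = 2 × 2.17 × 253 / 1.50 = 732 nm.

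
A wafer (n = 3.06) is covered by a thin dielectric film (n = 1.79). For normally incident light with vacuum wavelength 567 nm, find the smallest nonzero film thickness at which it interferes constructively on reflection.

Ray reflecting at the top interface goes from n = 1.0 toward n = 1.79: a half-wave phase shift.
At the lower boundary (n = 1.79 to n = 3.06) the reflected ray undergoes a half-wave phase shift.
Zero or two π shifts → no net half-wave offset.
For bright reflection here: 2 n t = m λ.
Minimum nonzero at m = 1: t = λ / (2 n) = 567 / (2 × 1.79) = 158 nm.

158 nm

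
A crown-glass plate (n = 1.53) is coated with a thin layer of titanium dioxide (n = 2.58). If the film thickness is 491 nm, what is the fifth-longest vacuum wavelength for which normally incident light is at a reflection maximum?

At the upper boundary (n = 1.0 to n = 2.58) the reflected ray undergoes a half-wave phase shift.
Ray reflecting at the bottom interface goes from n = 2.58 toward n = 1.53: no phase shift.
The two reflections differ by half a wavelength.
So the condition for constructive reflection is 2 n t = (m + ½) λ.
λ = 2 n t / (m + ½). The fifth-longest wavelength is m = 4: λ = 2 × 2.58 × 491 / 4.50 = 563 nm.

563 nm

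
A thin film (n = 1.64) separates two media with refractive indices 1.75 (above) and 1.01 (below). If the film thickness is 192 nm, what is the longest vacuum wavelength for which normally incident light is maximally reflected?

Ray reflecting at the top interface goes from n = 1.75 toward n = 1.64: no phase shift.
Bottom surface (1.64 → 1.01): reflection off a lower-index medium gives no phase shift.
The two reflections carry the same phase change, so no net offset.
For bright reflection here: 2 n t = m λ.
λ = 2 n t / m. The longest wavelength is m = 1: λ = 2 × 1.64 × 192 / 1.00 = 630 nm.

630 nm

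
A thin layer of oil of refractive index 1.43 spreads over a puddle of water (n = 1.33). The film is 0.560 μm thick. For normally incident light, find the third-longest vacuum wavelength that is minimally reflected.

534 nm

At the upper boundary (n = 1.0 to n = 1.43) the reflected ray undergoes a half-wave phase shift.
At the lower boundary (n = 1.43 to n = 1.33) the reflected ray undergoes no phase shift.
The two reflections differ by half a wavelength.
So the condition for destructive reflection is 2 n t = m λ.
λ = 2 n t / m. The third-longest wavelength is m = 3: λ = 2 × 1.43 × 560 / 3.00 = 534 nm.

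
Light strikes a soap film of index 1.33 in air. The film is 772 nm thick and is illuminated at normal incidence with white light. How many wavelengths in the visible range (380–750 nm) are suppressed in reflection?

Ray reflecting at the top interface goes from n = 1.0 toward n = 1.33: a half-wave phase shift.
Bottom surface (1.33 → 1.0): reflection off a lower-index medium gives no phase shift.
Net: one phase inversion between the two reflected rays.
For minimum reflection here: 2 n t = m λ.
λ = 2 n t / m = 2054 / m nm.
m=2: 1027 nm (IR); m=3: 685 nm (visible); m=4: 513 nm (visible); m=5: 411 nm (visible); m=6: 342 nm (UV).

3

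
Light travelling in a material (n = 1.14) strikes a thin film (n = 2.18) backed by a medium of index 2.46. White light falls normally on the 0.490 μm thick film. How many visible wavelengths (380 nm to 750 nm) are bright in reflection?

Ray reflecting at the top interface goes from n = 1.14 toward n = 2.18: a half-wave phase shift.
Bottom surface (2.18 → 2.46): reflection off a higher-index medium gives a half-wave phase shift.
The two reflections carry the same phase change, so no net offset.
For bright reflection here: 2 n t = m λ.
λ = 2 n t / m = 2136 / m nm.
m=2: 1068 nm (IR); m=3: 712 nm (visible); m=4: 534 nm (visible); m=5: 427 nm (visible); m=6: 356 nm (UV).

3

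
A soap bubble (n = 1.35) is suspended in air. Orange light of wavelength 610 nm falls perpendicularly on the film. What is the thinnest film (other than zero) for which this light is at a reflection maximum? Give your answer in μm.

0.113 μm

Ray reflecting at the top interface goes from n = 1.0 toward n = 1.35: a half-wave phase shift.
At the lower boundary (n = 1.35 to n = 1.0) the reflected ray undergoes no phase shift.
Net: one phase inversion between the two reflected rays.
For maximum reflection here: 2 n t = (m + ½) λ.
Minimum at m = 0: t = λ / (4 n) = 610 / (4 × 1.35) = 113 nm.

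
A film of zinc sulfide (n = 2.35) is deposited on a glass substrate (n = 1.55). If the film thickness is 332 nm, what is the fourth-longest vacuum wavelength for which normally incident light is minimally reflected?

390 nm

Ray reflecting at the top interface goes from n = 1.0 toward n = 2.35: a half-wave phase shift.
Ray reflecting at the bottom interface goes from n = 2.35 toward n = 1.55: no phase shift.
Exactly one π shift → a net half-wave offset.
For minimum reflection here: 2 n t = m λ.
λ = 2 n t / m. The fourth-longest wavelength is m = 4: λ = 2 × 2.35 × 332 / 4.00 = 390 nm.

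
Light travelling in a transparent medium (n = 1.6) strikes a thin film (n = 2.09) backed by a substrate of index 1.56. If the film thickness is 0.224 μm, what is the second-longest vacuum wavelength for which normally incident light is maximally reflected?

624 nm

Ray reflecting at the top interface goes from n = 1.6 toward n = 2.09: a half-wave phase shift.
Ray reflecting at the bottom interface goes from n = 2.09 toward n = 1.56: no phase shift.
Exactly one π shift → a net half-wave offset.
For strong reflection here: 2 n t = (m + ½) λ.
λ = 2 n t / (m + ½). The second-longest wavelength is m = 1: λ = 2 × 2.09 × 224 / 1.50 = 624 nm.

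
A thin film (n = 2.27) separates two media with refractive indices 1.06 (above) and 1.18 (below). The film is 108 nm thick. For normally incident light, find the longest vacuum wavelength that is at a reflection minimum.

At the upper boundary (n = 1.06 to n = 2.27) the reflected ray undergoes a half-wave phase shift.
Bottom surface (2.27 → 1.18): reflection off a lower-index medium gives no phase shift.
Exactly one π shift → a net half-wave offset.
With one net inversion, destructive interference in reflection requires 2 n t = m λ.
λ = 2 n t / m. The longest wavelength is m = 1: λ = 2 × 2.27 × 108 / 1.00 = 490 nm.

490 nm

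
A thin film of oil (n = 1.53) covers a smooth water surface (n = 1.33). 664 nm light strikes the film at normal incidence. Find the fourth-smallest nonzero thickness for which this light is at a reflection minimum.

868 nm

At the upper boundary (n = 1.0 to n = 1.53) the reflected ray undergoes a half-wave phase shift.
Ray reflecting at the bottom interface goes from n = 1.53 toward n = 1.33: no phase shift.
The two reflections differ by half a wavelength.
So the condition for destructive reflection is 2 n t = m λ.
The fourth-smallest nonzero thickness corresponds to m = 4: t = m λ / (2 n) = 4.00 × 664 / (2 × 1.53) = 868 nm.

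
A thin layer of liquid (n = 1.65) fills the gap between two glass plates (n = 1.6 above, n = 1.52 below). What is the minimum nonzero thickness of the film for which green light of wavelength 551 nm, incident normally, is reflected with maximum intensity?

Ray reflecting at the top interface goes from n = 1.6 toward n = 1.65: a half-wave phase shift.
Bottom surface (1.65 → 1.52): reflection off a lower-index medium gives no phase shift.
The two reflections differ by half a wavelength.
For bright reflection here: 2 n t = (m + ½) λ.
Minimum at m = 0: t = λ / (4 n) = 551 / (4 × 1.65) = 83.5 nm.

83.5 nm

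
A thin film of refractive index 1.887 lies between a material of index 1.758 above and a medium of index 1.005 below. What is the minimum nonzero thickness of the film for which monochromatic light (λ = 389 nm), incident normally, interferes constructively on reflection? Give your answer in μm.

Top surface (1.758 → 1.887): reflection off a higher-index medium gives a half-wave phase shift.
At the lower boundary (n = 1.887 to n = 1.005) the reflected ray undergoes no phase shift.
Net: one phase inversion between the two reflected rays.
So the condition for constructive reflection is 2 n t = (m + ½) λ.
Minimum at m = 0: t = λ / (4 n) = 389 / (4 × 1.887) = 51.5 nm.

0.0515 μm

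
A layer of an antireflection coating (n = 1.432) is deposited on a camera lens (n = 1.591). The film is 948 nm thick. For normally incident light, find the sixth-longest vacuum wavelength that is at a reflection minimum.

494 nm

Top surface (1.0 → 1.432): reflection off a higher-index medium gives a half-wave phase shift.
At the lower boundary (n = 1.432 to n = 1.591) the reflected ray undergoes a half-wave phase shift.
Net: no relative phase inversion (both shifts match).
With no net inversion, destructive interference in reflection requires 2 n t = (m + ½) λ.
λ = 2 n t / (m + ½). The sixth-longest wavelength is m = 5: λ = 2 × 1.432 × 948 / 5.50 = 494 nm.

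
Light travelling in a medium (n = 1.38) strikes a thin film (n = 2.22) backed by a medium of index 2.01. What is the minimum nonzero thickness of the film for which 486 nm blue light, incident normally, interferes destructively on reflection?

109 nm

Top surface (1.38 → 2.22): reflection off a higher-index medium gives a half-wave phase shift.
At the lower boundary (n = 2.22 to n = 2.01) the reflected ray undergoes no phase shift.
Net: one phase inversion between the two reflected rays.
With one net inversion, destructive interference in reflection requires 2 n t = m λ.
Minimum nonzero at m = 1: t = λ / (2 n) = 486 / (2 × 2.22) = 109 nm.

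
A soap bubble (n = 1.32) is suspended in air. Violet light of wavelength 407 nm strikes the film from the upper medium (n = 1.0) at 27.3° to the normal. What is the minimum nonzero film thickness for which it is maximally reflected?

Ray reflecting at the top interface goes from n = 1.0 toward n = 1.32: a half-wave phase shift.
Ray reflecting at the bottom interface goes from n = 1.32 toward n = 1.0: no phase shift.
Exactly one π shift → a net half-wave offset.
With one net inversion, constructive interference in reflection requires 2 n t cos θ_r = (m + ½) λ.
Snell's law: 1.0 sin 27.3° = 1.32 sin θ_r → sin θ_r = 0.347, cos θ_r = 0.938.
Minimum at m = 0: t = λ / (4 n cos θ_r) = 407 / (4 × 1.32 × 0.938) = 82.2 nm.

82.2 nm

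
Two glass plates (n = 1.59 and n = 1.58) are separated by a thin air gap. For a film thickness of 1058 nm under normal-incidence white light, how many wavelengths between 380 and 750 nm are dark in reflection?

3

Top surface (1.59 → 1.0): reflection off a lower-index medium gives no phase shift.
Bottom surface (1.0 → 1.58): reflection off a higher-index medium gives a half-wave phase shift.
Net: one phase inversion between the two reflected rays.
So the condition for destructive reflection is 2 n t = m λ.
λ = 2 n t / m = 2116 / m nm.
m=2: 1058 nm (IR); m=3: 705 nm (visible); m=4: 529 nm (visible); m=5: 423 nm (visible); m=6: 353 nm (UV).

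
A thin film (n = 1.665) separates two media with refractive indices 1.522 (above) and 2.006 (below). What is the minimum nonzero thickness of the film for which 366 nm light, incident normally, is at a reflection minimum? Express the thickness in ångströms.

Ray reflecting at the top interface goes from n = 1.522 toward n = 1.665: a half-wave phase shift.
At the lower boundary (n = 1.665 to n = 2.006) the reflected ray undergoes a half-wave phase shift.
The two reflections carry the same phase change, so no net offset.
So the condition for destructive reflection is 2 n t = (m + ½) λ.
Minimum at m = 0: t = λ / (4 n) = 366 / (4 × 1.665) = 55.0 nm.

550 Å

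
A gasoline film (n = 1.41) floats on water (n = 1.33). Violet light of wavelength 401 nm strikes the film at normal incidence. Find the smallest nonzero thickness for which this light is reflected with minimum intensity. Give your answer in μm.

0.142 μm

Top surface (1.0 → 1.41): reflection off a higher-index medium gives a half-wave phase shift.
At the lower boundary (n = 1.41 to n = 1.33) the reflected ray undergoes no phase shift.
Net: one phase inversion between the two reflected rays.
For minimum reflection here: 2 n t = m λ.
The smallest nonzero thickness corresponds to m = 1: t = m λ / (2 n) = 1.00 × 401 / (2 × 1.41) = 142 nm.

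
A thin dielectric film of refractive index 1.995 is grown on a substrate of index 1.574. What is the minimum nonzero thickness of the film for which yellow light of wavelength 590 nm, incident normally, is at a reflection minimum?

148 nm

Ray reflecting at the top interface goes from n = 1.0 toward n = 1.995: a half-wave phase shift.
Bottom surface (1.995 → 1.574): reflection off a lower-index medium gives no phase shift.
The two reflections differ by half a wavelength.
So the condition for destructive reflection is 2 n t = m λ.
Minimum nonzero at m = 1: t = λ / (2 n) = 590 / (2 × 1.995) = 148 nm.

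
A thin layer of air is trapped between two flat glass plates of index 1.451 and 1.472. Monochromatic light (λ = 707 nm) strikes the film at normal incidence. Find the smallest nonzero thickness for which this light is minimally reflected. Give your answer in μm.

0.354 μm

At the upper boundary (n = 1.451 to n = 1.0) the reflected ray undergoes no phase shift.
Ray reflecting at the bottom interface goes from n = 1.0 toward n = 1.472: a half-wave phase shift.
Exactly one π shift → a net half-wave offset.
For dark reflection here: 2 n t = m λ.
The smallest nonzero thickness corresponds to m = 1: t = m λ / (2 n) = 1.00 × 707 / (2 × 1.0) = 354 nm.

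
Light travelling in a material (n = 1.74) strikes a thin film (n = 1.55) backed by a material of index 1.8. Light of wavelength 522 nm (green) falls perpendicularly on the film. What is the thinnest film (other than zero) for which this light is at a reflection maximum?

At the upper boundary (n = 1.74 to n = 1.55) the reflected ray undergoes no phase shift.
Bottom surface (1.55 → 1.8): reflection off a higher-index medium gives a half-wave phase shift.
The two reflections differ by half a wavelength.
So the condition for constructive reflection is 2 n t = (m + ½) λ.
Minimum at m = 0: t = λ / (4 n) = 522 / (4 × 1.55) = 84.2 nm.

84.2 nm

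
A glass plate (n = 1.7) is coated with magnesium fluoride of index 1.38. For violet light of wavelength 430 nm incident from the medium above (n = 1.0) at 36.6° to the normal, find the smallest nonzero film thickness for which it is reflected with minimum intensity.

Ray reflecting at the top interface goes from n = 1.0 toward n = 1.38: a half-wave phase shift.
Ray reflecting at the bottom interface goes from n = 1.38 toward n = 1.7: a half-wave phase shift.
Net: no relative phase inversion (both shifts match).
For minimum reflection here: 2 n t cos θ_r = (m + ½) λ.
Snell's law: 1.0 sin 36.6° = 1.38 sin θ_r → sin θ_r = 0.432, cos θ_r = 0.902.
Minimum at m = 0: t = λ / (4 n cos θ_r) = 430 / (4 × 1.38 × 0.902) = 86.4 nm.

86.4 nm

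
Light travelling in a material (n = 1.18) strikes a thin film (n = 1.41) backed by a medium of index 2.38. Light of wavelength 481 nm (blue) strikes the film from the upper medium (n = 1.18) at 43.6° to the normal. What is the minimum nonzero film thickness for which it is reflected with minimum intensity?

104 nm

Top surface (1.18 → 1.41): reflection off a higher-index medium gives a half-wave phase shift.
At the lower boundary (n = 1.41 to n = 2.38) the reflected ray undergoes a half-wave phase shift.
Zero or two π shifts → no net half-wave offset.
For minimum reflection here: 2 n t cos θ_r = (m + ½) λ.
Snell's law: 1.18 sin 43.6° = 1.41 sin θ_r → sin θ_r = 0.577, cos θ_r = 0.817.
Minimum at m = 0: t = λ / (4 n cos θ_r) = 481 / (4 × 1.41 × 0.817) = 104 nm.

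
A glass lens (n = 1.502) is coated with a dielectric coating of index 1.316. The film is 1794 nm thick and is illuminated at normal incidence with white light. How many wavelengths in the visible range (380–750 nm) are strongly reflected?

6

Top surface (1.0 → 1.316): reflection off a higher-index medium gives a half-wave phase shift.
Bottom surface (1.316 → 1.502): reflection off a higher-index medium gives a half-wave phase shift.
The two reflections carry the same phase change, so no net offset.
With no net inversion, constructive interference in reflection requires 2 n t = m λ.
λ = 2 n t / m = 4722 / m nm.
m=6: 787 nm (IR); m=7: 675 nm (visible); m=8: 590 nm (visible); m=9: 525 nm (visible); m=10: 472 nm (visible); m=11: 429 nm (visible); m=12: 393 nm (visible); m=13: 363 nm (UV).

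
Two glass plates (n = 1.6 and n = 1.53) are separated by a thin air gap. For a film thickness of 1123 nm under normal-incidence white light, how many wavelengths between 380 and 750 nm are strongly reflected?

Ray reflecting at the top interface goes from n = 1.6 toward n = 1.0: no phase shift.
Bottom surface (1.0 → 1.53): reflection off a higher-index medium gives a half-wave phase shift.
The two reflections differ by half a wavelength.
So the condition for constructive reflection is 2 n t = (m + ½) λ.
λ = 2 n t / (m + ½) = 2246 / (m + ½) nm.
m=2: 898 nm (IR); m=3: 642 nm (visible); m=4: 499 nm (visible); m=5: 408 nm (visible); m=6: 346 nm (UV).

3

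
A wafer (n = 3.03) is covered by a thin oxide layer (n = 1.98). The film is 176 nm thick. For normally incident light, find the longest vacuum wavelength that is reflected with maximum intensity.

Top surface (1.0 → 1.98): reflection off a higher-index medium gives a half-wave phase shift.
Bottom surface (1.98 → 3.03): reflection off a higher-index medium gives a half-wave phase shift.
Zero or two π shifts → no net half-wave offset.
So the condition for constructive reflection is 2 n t = m λ.
λ = 2 n t / m. The longest wavelength is m = 1: λ = 2 × 1.98 × 176 / 1.00 = 697 nm.

697 nm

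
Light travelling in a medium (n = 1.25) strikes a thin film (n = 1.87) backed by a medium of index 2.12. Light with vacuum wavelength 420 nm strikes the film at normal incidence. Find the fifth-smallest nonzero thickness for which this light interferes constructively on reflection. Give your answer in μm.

0.561 μm

At the upper boundary (n = 1.25 to n = 1.87) the reflected ray undergoes a half-wave phase shift.
At the lower boundary (n = 1.87 to n = 2.12) the reflected ray undergoes a half-wave phase shift.
Net: no relative phase inversion (both shifts match).
With no net inversion, constructive interference in reflection requires 2 n t = m λ.
The fifth-smallest nonzero thickness corresponds to m = 5: t = m λ / (2 n) = 5.00 × 420 / (2 × 1.87) = 561 nm.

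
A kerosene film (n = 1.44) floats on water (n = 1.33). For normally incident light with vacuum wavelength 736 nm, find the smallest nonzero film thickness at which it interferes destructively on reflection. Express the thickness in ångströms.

Top surface (1.0 → 1.44): reflection off a higher-index medium gives a half-wave phase shift.
Bottom surface (1.44 → 1.33): reflection off a lower-index medium gives no phase shift.
Net: one phase inversion between the two reflected rays.
With one net inversion, destructive interference in reflection requires 2 n t = m λ.
Minimum nonzero at m = 1: t = λ / (2 n) = 736 / (2 × 1.44) = 256 nm.

2556 Å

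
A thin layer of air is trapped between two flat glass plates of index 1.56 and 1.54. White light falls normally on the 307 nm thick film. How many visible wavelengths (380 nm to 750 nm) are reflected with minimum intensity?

At the upper boundary (n = 1.56 to n = 1.0) the reflected ray undergoes no phase shift.
Bottom surface (1.0 → 1.54): reflection off a higher-index medium gives a half-wave phase shift.
Exactly one π shift → a net half-wave offset.
So the condition for destructive reflection is 2 n t = m λ.
λ = 2 n t / m = 614 / m nm.
m=1: 614 nm (visible); m=2: 307 nm (UV).

1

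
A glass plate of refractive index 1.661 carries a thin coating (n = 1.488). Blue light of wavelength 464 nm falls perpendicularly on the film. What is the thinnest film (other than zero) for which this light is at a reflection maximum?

156 nm

At the upper boundary (n = 1.0 to n = 1.488) the reflected ray undergoes a half-wave phase shift.
Bottom surface (1.488 → 1.661): reflection off a higher-index medium gives a half-wave phase shift.
The two reflections carry the same phase change, so no net offset.
For strong reflection here: 2 n t = m λ.
Minimum nonzero at m = 1: t = λ / (2 n) = 464 / (2 × 1.488) = 156 nm.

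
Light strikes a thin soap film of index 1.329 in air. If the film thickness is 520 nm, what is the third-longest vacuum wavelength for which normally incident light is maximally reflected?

553 nm

At the upper boundary (n = 1.0 to n = 1.329) the reflected ray undergoes a half-wave phase shift.
Ray reflecting at the bottom interface goes from n = 1.329 toward n = 1.0: no phase shift.
Net: one phase inversion between the two reflected rays.
For strong reflection here: 2 n t = (m + ½) λ.
λ = 2 n t / (m + ½). The third-longest wavelength is m = 2: λ = 2 × 1.329 × 520 / 2.50 = 553 nm.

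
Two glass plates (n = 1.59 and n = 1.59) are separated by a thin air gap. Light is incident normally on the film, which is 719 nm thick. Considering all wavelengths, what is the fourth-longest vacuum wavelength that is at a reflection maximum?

Ray reflecting at the top interface goes from n = 1.59 toward n = 1.0: no phase shift.
Bottom surface (1.0 → 1.59): reflection off a higher-index medium gives a half-wave phase shift.
Exactly one π shift → a net half-wave offset.
So the condition for constructive reflection is 2 n t = (m + ½) λ.
λ = 2 n t / (m + ½). The fourth-longest wavelength is m = 3: λ = 2 × 1.0 × 719 / 3.50 = 411 nm.

411 nm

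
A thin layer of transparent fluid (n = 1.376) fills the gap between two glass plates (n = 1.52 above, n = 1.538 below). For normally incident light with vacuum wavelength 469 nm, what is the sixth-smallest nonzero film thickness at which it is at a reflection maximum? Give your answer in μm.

Top surface (1.52 → 1.376): reflection off a lower-index medium gives no phase shift.
At the lower boundary (n = 1.376 to n = 1.538) the reflected ray undergoes a half-wave phase shift.
The two reflections differ by half a wavelength.
So the condition for constructive reflection is 2 n t = (m + ½) λ.
The sixth-smallest nonzero thickness corresponds to m = 5: t = (m + ½) λ / (2 n) = 5.50 × 469 / (2 × 1.376) = 937 nm.

0.937 μm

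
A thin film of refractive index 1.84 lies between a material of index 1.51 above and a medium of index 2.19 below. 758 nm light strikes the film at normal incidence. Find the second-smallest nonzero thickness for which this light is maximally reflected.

Ray reflecting at the top interface goes from n = 1.51 toward n = 1.84: a half-wave phase shift.
At the lower boundary (n = 1.84 to n = 2.19) the reflected ray undergoes a half-wave phase shift.
Zero or two π shifts → no net half-wave offset.
With no net inversion, constructive interference in reflection requires 2 n t = m λ.
The second-smallest nonzero thickness corresponds to m = 2: t = m λ / (2 n) = 2.00 × 758 / (2 × 1.84) = 412 nm.

412 nm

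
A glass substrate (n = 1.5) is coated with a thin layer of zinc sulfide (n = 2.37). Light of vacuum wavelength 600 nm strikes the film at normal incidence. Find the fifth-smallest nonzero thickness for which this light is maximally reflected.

Ray reflecting at the top interface goes from n = 1.0 toward n = 2.37: a half-wave phase shift.
Bottom surface (2.37 → 1.5): reflection off a lower-index medium gives no phase shift.
The two reflections differ by half a wavelength.
For strong reflection here: 2 n t = (m + ½) λ.
The fifth-smallest nonzero thickness corresponds to m = 4: t = (m + ½) λ / (2 n) = 4.50 × 600 / (2 × 2.37) = 570 nm.

570 nm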